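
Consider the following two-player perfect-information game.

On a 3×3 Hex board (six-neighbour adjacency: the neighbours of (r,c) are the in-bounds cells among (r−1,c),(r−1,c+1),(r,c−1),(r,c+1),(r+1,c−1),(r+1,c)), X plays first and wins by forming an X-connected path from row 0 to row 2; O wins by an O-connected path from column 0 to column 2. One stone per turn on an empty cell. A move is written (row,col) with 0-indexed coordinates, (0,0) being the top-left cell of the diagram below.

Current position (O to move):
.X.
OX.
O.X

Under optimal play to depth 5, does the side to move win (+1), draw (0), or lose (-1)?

ply 1, O at .X./OX./O.X | (0,0)=-1→OX./OX./O.X*; (0,2)=-1→.XO/OX./O.X; (1,2)=-1→.X./OXO/O.X; (2,1)=-1→.X./OX./OOX
ply 2, X at OX./OX./O.X | (0,2)=+1→OXX/OX./O.X*; (1,2)=+1→OX./OXX/O.X; (2,1)=+1→OX./OX./OXX
ply 3, O at OXX/OX./O.X | (1,2)=-1→OXX/OXO/O.X*; (2,1)=-1→OXX/OX./OOX
ply 4, X at OXX/OXO/O.X | (2,1)=+1→OXX/OXO/OXX*
ply 5: OXX/OXO/OXX is terminal -1 (O); from .X./OX./O.X depth 5

value(.X./OX./O.X, O) = -1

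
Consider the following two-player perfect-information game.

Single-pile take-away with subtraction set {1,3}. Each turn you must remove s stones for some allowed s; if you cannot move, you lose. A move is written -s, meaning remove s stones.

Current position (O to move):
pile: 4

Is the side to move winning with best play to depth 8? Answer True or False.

O winning at [4]: False

ply 1, O at 4 | -1=-1→3*; -3=-1→1
ply 2, X at 3 | -1=+1→2*; -3=+1→0
ply 3, O at 2 | -1=-1→1*
ply 4, X at 1 | -1=+1→0*
ply 5: 0 is terminal -1 (O); from 4 depth 8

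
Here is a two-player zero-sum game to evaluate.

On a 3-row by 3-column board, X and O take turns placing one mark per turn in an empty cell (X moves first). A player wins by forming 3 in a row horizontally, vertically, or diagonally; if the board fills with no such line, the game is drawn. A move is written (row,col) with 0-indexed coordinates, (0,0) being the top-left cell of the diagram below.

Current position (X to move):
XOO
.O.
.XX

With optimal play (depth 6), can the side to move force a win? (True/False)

X winning at [XOO/.O./.XX]: True

ply 1, X at XOO/.O./.XX | (1,0)=-1→XOO/XO./.XX; (1,2)=-1→XOO/.OX/.XX; (2,0)=+1→XOO/.O./XXX*
ply 2: XOO/.O./XXX is terminal -1 (O); from XOO/.O./.XX depth 6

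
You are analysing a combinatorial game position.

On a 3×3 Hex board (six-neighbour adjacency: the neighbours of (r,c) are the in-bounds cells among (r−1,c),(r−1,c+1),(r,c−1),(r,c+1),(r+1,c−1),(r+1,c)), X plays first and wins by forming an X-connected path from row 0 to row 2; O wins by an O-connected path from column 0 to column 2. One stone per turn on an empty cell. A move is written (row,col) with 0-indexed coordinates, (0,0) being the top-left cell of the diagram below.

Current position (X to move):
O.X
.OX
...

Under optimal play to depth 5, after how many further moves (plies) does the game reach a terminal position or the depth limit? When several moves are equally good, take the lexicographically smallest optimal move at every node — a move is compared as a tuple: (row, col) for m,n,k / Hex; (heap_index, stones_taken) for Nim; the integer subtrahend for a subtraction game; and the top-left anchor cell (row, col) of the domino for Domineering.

PV length from [O.X/.OX/...]: 5 plies

p1 X@[O.X/.OX/...]: (0,1)[OXX/.OX/...]+1* (1,0)[O.X/XOX/...]+1 (2,0)[O.X/.OX/X..]+1 (2,1)[O.X/.OX/.X.]+1 (2,2)[O.X/.OX/..X]+1
p2 O@[OXX/.OX/...]: (1,0)[OXX/OOX/...]-1* (2,0)[OXX/.OX/O..]-1 (2,1)[OXX/.OX/.O.]-1 (2,2)[OXX/.OX/..O]-1
p3 X@[OXX/OOX/...]: (2,0)[OXX/OOX/X..]+1* (2,1)[OXX/OOX/.X.]+1 (2,2)[OXX/OOX/..X]+1
p4 O@[OXX/OOX/X..]: (2,1)[OXX/OOX/XO.]-1* (2,2)[OXX/OOX/X.O]-1
p5 X@[OXX/OOX/XO.]: (2,2)[OXX/OOX/XOX]+1*
p6 O@[OXX/OOX/XOX] terminal -1; root [O.X/.OX/...] d5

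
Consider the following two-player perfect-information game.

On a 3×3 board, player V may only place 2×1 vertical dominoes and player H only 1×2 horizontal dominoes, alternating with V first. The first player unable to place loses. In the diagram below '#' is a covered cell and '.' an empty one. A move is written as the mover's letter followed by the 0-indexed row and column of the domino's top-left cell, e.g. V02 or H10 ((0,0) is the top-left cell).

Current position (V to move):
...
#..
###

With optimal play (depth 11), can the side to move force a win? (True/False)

[.../#../###] V move#1: V01:+1/.#./##./###*, V02:-1/..#/#.#/###
[.#./##./###] end (terminal -1, H#2); searched .../#../### to 11

V winning at [.../#../###]: True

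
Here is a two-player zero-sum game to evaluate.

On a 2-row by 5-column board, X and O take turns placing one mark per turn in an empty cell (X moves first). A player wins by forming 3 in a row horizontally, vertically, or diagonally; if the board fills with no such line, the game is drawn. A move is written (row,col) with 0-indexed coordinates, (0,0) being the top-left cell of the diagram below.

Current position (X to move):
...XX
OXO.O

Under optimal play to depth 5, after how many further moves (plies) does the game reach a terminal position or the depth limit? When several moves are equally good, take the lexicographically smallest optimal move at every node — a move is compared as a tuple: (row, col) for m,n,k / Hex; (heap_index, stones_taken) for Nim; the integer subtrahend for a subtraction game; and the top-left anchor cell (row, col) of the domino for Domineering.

p1 X@[...XX/OXO.O]: (0,0)[X..XX/OXO.O]-1 (0,1)[.X.XX/OXO.O]-1 (0,2)[..XXX/OXO.O]+1* (1,3)[...XX/OXOXO]+0
p2 O@[..XXX/OXO.O] terminal -1; root [...XX/OXO.O] d5

PV length from [...XX/OXO.O]: 1 ply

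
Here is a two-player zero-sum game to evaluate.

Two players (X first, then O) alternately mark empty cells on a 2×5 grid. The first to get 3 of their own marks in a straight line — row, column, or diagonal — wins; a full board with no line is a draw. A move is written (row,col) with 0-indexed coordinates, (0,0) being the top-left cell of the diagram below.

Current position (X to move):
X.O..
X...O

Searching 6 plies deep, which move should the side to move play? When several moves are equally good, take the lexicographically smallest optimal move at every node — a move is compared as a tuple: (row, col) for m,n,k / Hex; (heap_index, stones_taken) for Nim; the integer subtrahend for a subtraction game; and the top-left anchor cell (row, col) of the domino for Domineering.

p1 X@[X.O../X...O]: (0,1)[XXO../X...O]+0* (0,3)[X.OX./X...O]+0 (0,4)[X.O.X/X...O]+0 (1,1)[X.O../XX..O]-1 (1,2)[X.O../X.X.O]+0 (1,3)[X.O../X..XO]-1
p2 O@[XXO../X...O]: (0,3)[XXOO./X...O]+0* (0,4)[XXO.O/X...O]+0 (1,1)[XXO../XO..O]+0 (1,2)[XXO../X.O.O]+0 (1,3)[XXO../X..OO]+0
p3 X@[XXOO./X...O]: (0,4)[XXOOX/X...O]+0* (1,1)[XXOO./XX..O]-1 (1,2)[XXOO./X.X.O]-1 (1,3)[XXOO./X..XO]-1
p4 O@[XXOOX/X...O]: (1,1)[XXOOX/XO..O]+0* (1,2)[XXOOX/X.O.O]+0 (1,3)[XXOOX/X..OO]+0
p5 X@[XXOOX/XO..O]: (1,2)[XXOOX/XOX.O]+0* (1,3)[XXOOX/XO.XO]+0
p6 O@[XXOOX/XOX.O]: (1,3)[XXOOX/XOXOO]+0*
p7 X@[XXOOX/XOXOO] terminal +0; root [X.O../X...O] d6

X's best at [X.O../X...O]: (0,1)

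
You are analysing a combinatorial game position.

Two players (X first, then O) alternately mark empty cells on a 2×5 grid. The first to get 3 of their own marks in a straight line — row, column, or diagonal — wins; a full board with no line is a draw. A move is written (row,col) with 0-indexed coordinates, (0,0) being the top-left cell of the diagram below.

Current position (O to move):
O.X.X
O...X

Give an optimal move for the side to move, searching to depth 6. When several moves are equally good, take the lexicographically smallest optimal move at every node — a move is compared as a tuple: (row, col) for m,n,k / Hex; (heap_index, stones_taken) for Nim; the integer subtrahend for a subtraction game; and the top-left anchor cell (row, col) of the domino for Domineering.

p1 O@[O.X.X/O...X]: (0,1)[OOX.X/O...X]-1 (0,3)[O.XOX/O...X]+0* (1,1)[O.X.X/OO..X]-1 (1,2)[O.X.X/O.O.X]-1 (1,3)[O.X.X/O..OX]-1
p2 X@[O.XOX/O...X]: (0,1)[OXXOX/O...X]+0* (1,1)[O.XOX/OX..X]+0 (1,2)[O.XOX/O.X.X]+0 (1,3)[O.XOX/O..XX]+0
p3 O@[OXXOX/O...X]: (1,1)[OXXOX/OO..X]+0* (1,2)[OXXOX/O.O.X]+0 (1,3)[OXXOX/O..OX]+0
p4 X@[OXXOX/OO..X]: (1,2)[OXXOX/OOX.X]+0* (1,3)[OXXOX/OO.XX]-1
p5 O@[OXXOX/OOX.X]: (1,3)[OXXOX/OOXOX]+0*
p6 X@[OXXOX/OOXOX] terminal +0; root [O.X.X/O...X] d6

O's best at [O.X.X/O...X]: (0,3)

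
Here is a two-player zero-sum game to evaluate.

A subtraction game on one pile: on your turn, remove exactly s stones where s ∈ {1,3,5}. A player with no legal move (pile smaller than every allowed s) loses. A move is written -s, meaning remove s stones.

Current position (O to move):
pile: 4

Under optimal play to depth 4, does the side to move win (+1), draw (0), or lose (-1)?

[4] O move#1: -1:-1/3*, -3:-1/1
[3] X move#2: -1:+1/2*, -3:+1/0
[2] O move#3: -1:-1/1*
[1] X move#4: -1:+1/0*
[0] end (terminal -1, O#5); searched 4 to 4

value(4, O) = -1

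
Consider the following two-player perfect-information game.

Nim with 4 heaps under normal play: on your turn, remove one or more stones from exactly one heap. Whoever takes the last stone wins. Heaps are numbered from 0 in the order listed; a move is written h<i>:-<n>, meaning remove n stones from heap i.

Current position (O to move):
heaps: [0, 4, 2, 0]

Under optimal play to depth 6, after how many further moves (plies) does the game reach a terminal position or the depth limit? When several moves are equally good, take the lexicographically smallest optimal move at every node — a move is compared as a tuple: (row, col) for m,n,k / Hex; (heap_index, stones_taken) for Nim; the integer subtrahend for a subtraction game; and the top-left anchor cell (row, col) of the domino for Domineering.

ply 1, O at (0,4,2,0) | h1:-1=-1→(0,3,2,0); h1:-2=+1→(0,2,2,0)*; h1:-3=-1→(0,1,2,0); h1:-4=-1→(0,0,2,0); h2:-1=-1→(0,4,1,0); h2:-2=-1→(0,4,0,0)
ply 2, X at (0,2,2,0) | h1:-1=-1→(0,1,2,0)*; h1:-2=-1→(0,0,2,0); h2:-1=-1→(0,2,1,0); h2:-2=-1→(0,2,0,0)
ply 3, O at (0,1,2,0) | h1:-1=-1→(0,0,2,0); h2:-1=+1→(0,1,1,0)*; h2:-2=-1→(0,1,0,0)
ply 4, X at (0,1,1,0) | h1:-1=-1→(0,0,1,0)*; h2:-1=-1→(0,1,0,0)
ply 5, O at (0,0,1,0) | h2:-1=+1→(0,0,0,0)*
ply 6: (0,0,0,0) is terminal -1 (X); from (0,4,2,0) depth 6

PV length from [(0,4,2,0)]: 5 plies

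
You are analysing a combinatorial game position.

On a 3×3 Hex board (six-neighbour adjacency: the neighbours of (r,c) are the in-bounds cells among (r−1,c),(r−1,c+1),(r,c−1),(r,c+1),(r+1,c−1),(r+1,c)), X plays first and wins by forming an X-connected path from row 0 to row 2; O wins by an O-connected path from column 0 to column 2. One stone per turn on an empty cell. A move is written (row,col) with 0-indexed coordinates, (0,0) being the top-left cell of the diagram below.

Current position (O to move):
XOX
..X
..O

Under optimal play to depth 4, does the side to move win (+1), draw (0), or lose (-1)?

p1 O@[XOX/..X/..O]: (1,0)[XOX/O.X/..O]-1* (1,1)[XOX/.OX/..O]-1 (2,0)[XOX/..X/O.O]-1 (2,1)[XOX/..X/.OO]-1
p2 X@[XOX/O.X/..O]: (1,1)[XOX/OXX/..O]+1* (2,0)[XOX/O.X/X.O]+1 (2,1)[XOX/O.X/.XO]+1
p3 O@[XOX/OXX/..O]: (2,0)[XOX/OXX/O.O]-1* (2,1)[XOX/OXX/.OO]-1
p4 X@[XOX/OXX/O.O]: (2,1)[XOX/OXX/OXO]+1*
p5 O@[XOX/OXX/OXO] terminal -1; root [XOX/..X/..O] d4

value(XOX/..X/..O, O) = -1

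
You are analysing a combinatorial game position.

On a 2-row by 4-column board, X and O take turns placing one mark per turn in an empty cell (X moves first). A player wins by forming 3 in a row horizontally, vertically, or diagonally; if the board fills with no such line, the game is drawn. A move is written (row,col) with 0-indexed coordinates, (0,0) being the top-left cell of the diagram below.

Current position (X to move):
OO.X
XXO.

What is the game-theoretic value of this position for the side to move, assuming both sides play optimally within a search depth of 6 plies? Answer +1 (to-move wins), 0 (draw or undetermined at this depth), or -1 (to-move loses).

[OO.X/XXO.] X move#1: (0,2):+0/OOXX/XXO.*, (1,3):-1/OO.X/XXOX
[OOXX/XXO.] O move#2: (1,3):+0/OOXX/XXOO*
[OOXX/XXOO] end (terminal +0, X#3); searched OO.X/XXO. to 6

value(OO.X/XXO., X) = 0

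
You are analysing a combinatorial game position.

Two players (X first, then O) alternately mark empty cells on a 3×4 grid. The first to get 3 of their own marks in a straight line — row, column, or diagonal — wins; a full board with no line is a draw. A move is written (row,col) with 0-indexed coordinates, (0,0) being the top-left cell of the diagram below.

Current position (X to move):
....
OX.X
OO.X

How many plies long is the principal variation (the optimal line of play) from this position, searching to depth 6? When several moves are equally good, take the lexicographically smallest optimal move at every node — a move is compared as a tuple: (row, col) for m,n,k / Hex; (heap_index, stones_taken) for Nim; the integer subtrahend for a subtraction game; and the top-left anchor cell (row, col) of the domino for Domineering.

[..../OX.X/OO.X] X move#1: (0,0):-1/X.../OX.X/OO.X, (0,1):-1/.X../OX.X/OO.X, (0,2):-1/..X./OX.X/OO.X, (0,3):+1/...X/OX.X/OO.X*, (1,2):+1/..../OXXX/OO.X, (2,2):-1/..../OX.X/OOXX
[...X/OX.X/OO.X] end (terminal -1, O#2); searched ..../OX.X/OO.X to 6

PV length from [..../OX.X/OO.X]: 1 ply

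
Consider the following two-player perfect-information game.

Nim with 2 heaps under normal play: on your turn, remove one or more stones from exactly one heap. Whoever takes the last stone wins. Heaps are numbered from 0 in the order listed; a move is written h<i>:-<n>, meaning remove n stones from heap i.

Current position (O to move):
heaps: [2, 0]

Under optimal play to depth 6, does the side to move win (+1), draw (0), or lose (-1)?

[(2,0)] O move#1: h0:-1:-1/(1,0), h0:-2:+1/(0,0)*
[(0,0)] end (terminal -1, X#2); searched (2,0) to 6

value((2,0), O) = +1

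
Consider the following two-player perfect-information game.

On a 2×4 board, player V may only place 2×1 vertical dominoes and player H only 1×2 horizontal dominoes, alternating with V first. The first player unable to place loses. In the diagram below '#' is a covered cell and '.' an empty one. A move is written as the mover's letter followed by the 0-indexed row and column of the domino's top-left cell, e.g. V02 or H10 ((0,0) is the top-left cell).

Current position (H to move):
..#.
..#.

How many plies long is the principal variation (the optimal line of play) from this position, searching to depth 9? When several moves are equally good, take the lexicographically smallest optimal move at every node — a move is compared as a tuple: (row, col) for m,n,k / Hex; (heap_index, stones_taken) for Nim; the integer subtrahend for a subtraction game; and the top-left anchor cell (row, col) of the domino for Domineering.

ply 1, H at ..#./..#. | H00=+1→###./..#.*; H10=+1→..#./###.
ply 2, V at ###./..#. | V03=-1→####/..##*
ply 3, H at ####/..## | H10=+1→####/####*
ply 4: ####/#### is terminal -1 (V); from ..#./..#. depth 9

PV length from [..#./..#.]: 3 plies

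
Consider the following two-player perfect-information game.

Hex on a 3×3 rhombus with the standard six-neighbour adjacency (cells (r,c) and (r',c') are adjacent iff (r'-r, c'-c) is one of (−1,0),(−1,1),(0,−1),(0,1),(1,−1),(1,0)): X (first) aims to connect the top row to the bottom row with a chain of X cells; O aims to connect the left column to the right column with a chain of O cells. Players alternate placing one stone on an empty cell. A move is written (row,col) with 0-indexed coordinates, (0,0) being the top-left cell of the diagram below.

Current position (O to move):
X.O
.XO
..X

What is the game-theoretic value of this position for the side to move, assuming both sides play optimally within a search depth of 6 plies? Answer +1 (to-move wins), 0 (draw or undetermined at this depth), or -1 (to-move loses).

p1 O@[X.O/.XO/..X]: (0,1)[XOO/.XO/..X]-1* (1,0)[X.O/OXO/..X]-1 (2,0)[X.O/.XO/O.X]-1 (2,1)[X.O/.XO/.OX]-1
p2 X@[XOO/.XO/..X]: (1,0)[XOO/XXO/..X]+1* (2,0)[XOO/.XO/X.X]-1 (2,1)[XOO/.XO/.XX]-1
p3 O@[XOO/XXO/..X]: (2,0)[XOO/XXO/O.X]-1* (2,1)[XOO/XXO/.OX]-1
p4 X@[XOO/XXO/O.X]: (2,1)[XOO/XXO/OXX]+1*
p5 O@[XOO/XXO/OXX] terminal -1; root [X.O/.XO/..X] d6

value(X.O/.XO/..X, O) = -1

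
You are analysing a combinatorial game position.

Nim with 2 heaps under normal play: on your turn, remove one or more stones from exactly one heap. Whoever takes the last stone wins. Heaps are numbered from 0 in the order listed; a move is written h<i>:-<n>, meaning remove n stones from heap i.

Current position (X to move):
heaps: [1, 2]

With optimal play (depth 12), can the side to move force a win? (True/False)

X winning at [(1,2)]: True

[(1,2)] X move#1: h0:-1:-1/(0,2), h1:-1:+1/(1,1)*, h1:-2:-1/(1,0)
[(1,1)] O move#2: h0:-1:-1/(0,1)*, h1:-1:-1/(1,0)
[(0,1)] X move#3: h1:-1:+1/(0,0)*
[(0,0)] end (terminal -1, O#4); searched (1,2) to 12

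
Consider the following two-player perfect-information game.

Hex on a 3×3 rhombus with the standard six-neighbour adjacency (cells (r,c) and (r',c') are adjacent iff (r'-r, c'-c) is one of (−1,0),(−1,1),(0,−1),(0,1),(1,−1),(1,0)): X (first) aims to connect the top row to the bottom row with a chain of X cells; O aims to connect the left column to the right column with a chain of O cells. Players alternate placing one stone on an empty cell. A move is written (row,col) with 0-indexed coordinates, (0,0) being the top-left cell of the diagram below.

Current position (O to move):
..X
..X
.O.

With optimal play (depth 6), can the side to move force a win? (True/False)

[..X/..X/.O.] O move#1: (0,0):-1/O.X/..X/.O.*, (0,1):-1/.OX/..X/.O., (1,0):-1/..X/O.X/.O., (1,1):-1/..X/.OX/.O., (2,0):-1/..X/..X/OO., (2,2):-1/..X/..X/.OO
[O.X/..X/.O.] X move#2: (0,1):+1/OXX/..X/.O.*, (1,0):+1/O.X/X.X/.O., (1,1):+1/O.X/.XX/.O., (2,0):+1/O.X/..X/XO., (2,2):+1/O.X/..X/.OX
[OXX/..X/.O.] O move#3: (1,0):-1/OXX/O.X/.O.*, (1,1):-1/OXX/.OX/.O., (2,0):-1/OXX/..X/OO., (2,2):-1/OXX/..X/.OO
[OXX/O.X/.O.] X move#4: (1,1):+1/OXX/OXX/.O.*, (2,0):+1/OXX/O.X/XO., (2,2):+1/OXX/O.X/.OX
[OXX/OXX/.O.] O move#5: (2,0):-1/OXX/OXX/OO.*, (2,2):-1/OXX/OXX/.OO
[OXX/OXX/OO.] X move#6: (2,2):+1/OXX/OXX/OOX*
[OXX/OXX/OOX] end (terminal -1, O#7); searched ..X/..X/.O. to 6

O winning at [..X/..X/.O.]: False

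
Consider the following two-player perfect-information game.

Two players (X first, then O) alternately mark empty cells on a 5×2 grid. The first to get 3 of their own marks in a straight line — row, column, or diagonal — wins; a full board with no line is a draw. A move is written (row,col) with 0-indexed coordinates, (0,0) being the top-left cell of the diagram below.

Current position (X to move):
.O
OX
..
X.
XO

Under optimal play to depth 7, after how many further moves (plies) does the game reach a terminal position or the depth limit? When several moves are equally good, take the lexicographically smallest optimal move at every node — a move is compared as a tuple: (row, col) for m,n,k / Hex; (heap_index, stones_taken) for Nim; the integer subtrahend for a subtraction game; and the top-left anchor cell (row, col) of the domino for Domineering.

p1 X@[.O/OX/../X./XO]: (0,0)[XO/OX/../X./XO]+0 (2,0)[.O/OX/X./X./XO]+1* (2,1)[.O/OX/.X/X./XO]+1 (3,1)[.O/OX/../XX/XO]+1
p2 O@[.O/OX/X./X./XO] terminal -1; root [.O/OX/../X./XO] d7

PV length from [.O/OX/../X./XO]: 1 ply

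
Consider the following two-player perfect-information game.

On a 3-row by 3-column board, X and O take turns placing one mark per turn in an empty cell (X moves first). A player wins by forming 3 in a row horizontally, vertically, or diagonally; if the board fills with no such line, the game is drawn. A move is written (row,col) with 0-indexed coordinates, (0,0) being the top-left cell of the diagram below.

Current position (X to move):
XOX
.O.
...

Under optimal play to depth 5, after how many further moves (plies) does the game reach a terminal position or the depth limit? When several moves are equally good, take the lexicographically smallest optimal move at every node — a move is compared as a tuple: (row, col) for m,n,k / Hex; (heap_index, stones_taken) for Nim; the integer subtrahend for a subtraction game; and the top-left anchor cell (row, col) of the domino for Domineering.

PV length from [XOX/.O./...]: 5 plies

[XOX/.O./...] X move#1: (1,0):-1/XOX/XO./..., (1,2):-1/XOX/.OX/..., (2,0):-1/XOX/.O./X.., (2,1):+0/XOX/.O./.X.*, (2,2):-1/XOX/.O./..X
[XOX/.O./.X.] O move#2: (1,0):+0/XOX/OO./.X.*, (1,2):+0/XOX/.OO/.X., (2,0):+0/XOX/.O./OX., (2,2):+0/XOX/.O./.XO
[XOX/OO./.X.] X move#3: (1,2):+0/XOX/OOX/.X.*, (2,0):-1/XOX/OO./XX., (2,2):-1/XOX/OO./.XX
[XOX/OOX/.X.] O move#4: (2,0):-1/XOX/OOX/OX., (2,2):+0/XOX/OOX/.XO*
[XOX/OOX/.XO] X move#5: (2,0):+0/XOX/OOX/XXO*
[XOX/OOX/XXO] end (terminal +0, O#6); searched XOX/.O./... to 5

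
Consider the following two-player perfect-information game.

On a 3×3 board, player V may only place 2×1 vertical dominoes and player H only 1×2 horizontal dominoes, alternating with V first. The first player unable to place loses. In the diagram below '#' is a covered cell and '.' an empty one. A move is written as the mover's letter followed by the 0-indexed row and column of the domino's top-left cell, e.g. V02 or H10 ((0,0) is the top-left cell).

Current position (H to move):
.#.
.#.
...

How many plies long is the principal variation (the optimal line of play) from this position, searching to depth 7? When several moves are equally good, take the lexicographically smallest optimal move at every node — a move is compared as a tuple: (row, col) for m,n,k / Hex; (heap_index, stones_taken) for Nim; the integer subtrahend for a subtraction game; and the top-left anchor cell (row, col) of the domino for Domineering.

PV length from [.#./.#./...]: 2 plies

ply 1, H at .#./.#./... | H20=-1→.#./.#./##.*; H21=-1→.#./.#./.##
ply 2, V at .#./.#./##. | V00=+1→##./##./##.*; V02=+1→.##/.##/##.; V12=+1→.#./.##/###
ply 3: ##./##./##. is terminal -1 (H); from .#./.#./... depth 7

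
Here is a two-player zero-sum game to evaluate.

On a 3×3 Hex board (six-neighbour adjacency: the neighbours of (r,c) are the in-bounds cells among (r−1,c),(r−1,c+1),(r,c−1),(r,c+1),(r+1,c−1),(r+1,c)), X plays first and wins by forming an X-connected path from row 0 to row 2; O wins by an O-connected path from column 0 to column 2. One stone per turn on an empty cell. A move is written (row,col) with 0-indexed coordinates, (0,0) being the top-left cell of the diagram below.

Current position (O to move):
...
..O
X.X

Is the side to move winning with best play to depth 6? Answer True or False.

ply 1, O at .../..O/X.X | (0,0)=-1→O../..O/X.X; (0,1)=+1→.O./..O/X.X*; (0,2)=-1→..O/..O/X.X; (1,0)=-1→.../O.O/X.X; (1,1)=-1→.../.OO/X.X; (2,1)=-1→.../..O/XOX
ply 2, X at .O./..O/X.X | (0,0)=-1→XO./..O/X.X*; (0,2)=-1→.OX/..O/X.X; (1,0)=-1→.O./X.O/X.X; (1,1)=-1→.O./.XO/X.X; (2,1)=-1→.O./..O/XXX
ply 3, O at XO./..O/X.X | (0,2)=-1→XOO/..O/X.X; (1,0)=+1→XO./O.O/X.X*; (1,1)=-1→XO./.OO/X.X; (2,1)=-1→XO./..O/XOX
ply 4, X at XO./O.O/X.X | (0,2)=-1→XOX/O.O/X.X*; (1,1)=-1→XO./OXO/X.X; (2,1)=-1→XO./O.O/XXX
ply 5, O at XOX/O.O/X.X | (1,1)=+1→XOX/OOO/X.X*; (2,1)=-1→XOX/O.O/XOX
ply 6: XOX/OOO/X.X is terminal -1 (X); from .../..O/X.X depth 6

O winning at [.../..O/X.X]: True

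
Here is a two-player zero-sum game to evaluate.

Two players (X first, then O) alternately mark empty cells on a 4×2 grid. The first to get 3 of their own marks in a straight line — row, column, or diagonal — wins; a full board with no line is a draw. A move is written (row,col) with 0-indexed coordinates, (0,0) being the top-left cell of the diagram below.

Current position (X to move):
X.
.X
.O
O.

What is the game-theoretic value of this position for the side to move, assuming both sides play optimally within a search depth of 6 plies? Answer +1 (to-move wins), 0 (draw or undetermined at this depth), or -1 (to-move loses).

value(X./.X/.O/O., X) = 0

p1 X@[X./.X/.O/O.]: (0,1)[XX/.X/.O/O.]+0* (1,0)[X./XX/.O/O.]+0 (2,0)[X./.X/XO/O.]+0 (3,1)[X./.X/.O/OX]+0
p2 O@[XX/.X/.O/O.]: (1,0)[XX/OX/.O/O.]+0* (2,0)[XX/.X/OO/O.]+0 (3,1)[XX/.X/.O/OO]+0
p3 X@[XX/OX/.O/O.]: (2,0)[XX/OX/XO/O.]+0* (3,1)[XX/OX/.O/OX]-1
p4 O@[XX/OX/XO/O.]: (3,1)[XX/OX/XO/OO]+0*
p5 X@[XX/OX/XO/OO] terminal +0; root [X./.X/.O/O.] d6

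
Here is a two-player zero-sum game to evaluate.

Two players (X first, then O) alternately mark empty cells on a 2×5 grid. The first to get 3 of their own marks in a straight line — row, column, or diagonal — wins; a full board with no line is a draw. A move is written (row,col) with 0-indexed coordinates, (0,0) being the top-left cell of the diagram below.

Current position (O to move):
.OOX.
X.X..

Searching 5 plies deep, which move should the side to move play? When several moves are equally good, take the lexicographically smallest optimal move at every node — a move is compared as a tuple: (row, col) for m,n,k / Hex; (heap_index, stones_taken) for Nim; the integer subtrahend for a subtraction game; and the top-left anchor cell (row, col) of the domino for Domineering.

[.OOX./X.X..] O move#1: (0,0):+1/OOOX./X.X..*, (0,4):-1/.OOXO/X.X.., (1,1):+0/.OOX./XOX.., (1,3):-1/.OOX./X.XO., (1,4):-1/.OOX./X.X.O
[OOOX./X.X..] end (terminal -1, X#2); searched .OOX./X.X.. to 5

O's best at [.OOX./X.X..]: (0,0)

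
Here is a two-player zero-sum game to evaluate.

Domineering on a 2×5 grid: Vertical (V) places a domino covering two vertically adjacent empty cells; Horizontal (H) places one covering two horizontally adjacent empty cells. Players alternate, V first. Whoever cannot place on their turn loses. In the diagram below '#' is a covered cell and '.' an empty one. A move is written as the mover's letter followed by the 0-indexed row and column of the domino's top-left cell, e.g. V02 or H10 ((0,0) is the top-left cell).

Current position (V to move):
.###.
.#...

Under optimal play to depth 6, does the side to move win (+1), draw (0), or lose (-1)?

ply 1, V at .###./.#... | V00=-1→####./##...; V04=+1→.####/.#..#*
ply 2, H at .####/.#..# | H12=-1→.####/.####*
ply 3, V at .####/.#### | V00=+1→#####/#####*
ply 4: #####/##### is terminal -1 (H); from .###./.#... depth 6

value(.###./.#..., V) = +1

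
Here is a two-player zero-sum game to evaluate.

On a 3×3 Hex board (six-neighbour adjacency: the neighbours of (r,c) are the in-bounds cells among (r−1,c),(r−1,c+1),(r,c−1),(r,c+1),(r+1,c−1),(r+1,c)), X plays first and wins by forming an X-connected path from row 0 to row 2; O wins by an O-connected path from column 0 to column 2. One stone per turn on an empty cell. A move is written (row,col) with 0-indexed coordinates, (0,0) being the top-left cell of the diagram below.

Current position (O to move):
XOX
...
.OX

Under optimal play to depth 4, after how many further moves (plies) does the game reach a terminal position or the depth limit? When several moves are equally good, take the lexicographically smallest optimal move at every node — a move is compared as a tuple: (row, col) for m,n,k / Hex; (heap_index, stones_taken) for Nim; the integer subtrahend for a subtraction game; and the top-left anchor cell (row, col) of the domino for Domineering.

PV length from [XOX/.../.OX]: 4 plies

p1 O@[XOX/.../.OX]: (1,0)[XOX/O../.OX]-1* (1,1)[XOX/.O./.OX]-1 (1,2)[XOX/..O/.OX]-1 (2,0)[XOX/.../OOX]-1
p2 X@[XOX/O../.OX]: (1,1)[XOX/OX./.OX]+1* (1,2)[XOX/O.X/.OX]+1 (2,0)[XOX/O../XOX]+1
p3 O@[XOX/OX./.OX]: (1,2)[XOX/OXO/.OX]-1* (2,0)[XOX/OX./OOX]-1
p4 X@[XOX/OXO/.OX]: (2,0)[XOX/OXO/XOX]+1*
p5 O@[XOX/OXO/XOX] terminal -1; root [XOX/.../.OX] d4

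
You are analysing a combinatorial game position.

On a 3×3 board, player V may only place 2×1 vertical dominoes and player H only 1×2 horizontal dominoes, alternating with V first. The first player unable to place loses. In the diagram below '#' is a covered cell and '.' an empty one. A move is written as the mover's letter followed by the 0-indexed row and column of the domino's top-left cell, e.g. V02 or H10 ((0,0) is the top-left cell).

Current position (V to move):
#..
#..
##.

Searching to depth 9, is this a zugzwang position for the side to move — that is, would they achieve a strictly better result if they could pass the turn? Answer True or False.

[#../#../##.] V move#1: V01:+1/##./##./##.*, V02:+1/#.#/#.#/##., V12:-1/#../#.#/###
[##./##./##.] end (terminal -1, H#2); searched #../#../##. to 9
if V skipped the turn, H would face:
~ [#../#../##.] H move#1: H01:-1/###/#../##., H11:+1/#../###/##.*
~ [#../###/##.] end (terminal -1, V#2); searched #../#../##. to 9
compare (V): move=+1 vs pass=-1

zugzwang(#../#../##., V) = False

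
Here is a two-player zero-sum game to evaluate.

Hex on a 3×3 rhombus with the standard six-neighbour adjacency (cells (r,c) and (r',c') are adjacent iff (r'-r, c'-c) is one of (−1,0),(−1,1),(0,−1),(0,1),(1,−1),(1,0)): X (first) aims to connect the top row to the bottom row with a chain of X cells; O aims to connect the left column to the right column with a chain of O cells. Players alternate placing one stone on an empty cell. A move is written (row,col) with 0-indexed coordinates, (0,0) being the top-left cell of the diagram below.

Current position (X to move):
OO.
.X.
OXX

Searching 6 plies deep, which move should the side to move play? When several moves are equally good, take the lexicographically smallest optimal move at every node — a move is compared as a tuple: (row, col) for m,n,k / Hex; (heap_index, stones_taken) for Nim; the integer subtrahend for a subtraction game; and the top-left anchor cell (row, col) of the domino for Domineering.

[OO./.X./OXX] X move#1: (0,2):+1/OOX/.X./OXX*, (1,0):-1/OO./XX./OXX, (1,2):-1/OO./.XX/OXX
[OOX/.X./OXX] end (terminal -1, O#2); searched OO./.X./OXX to 6

X's best at [OO./.X./OXX]: (0,2)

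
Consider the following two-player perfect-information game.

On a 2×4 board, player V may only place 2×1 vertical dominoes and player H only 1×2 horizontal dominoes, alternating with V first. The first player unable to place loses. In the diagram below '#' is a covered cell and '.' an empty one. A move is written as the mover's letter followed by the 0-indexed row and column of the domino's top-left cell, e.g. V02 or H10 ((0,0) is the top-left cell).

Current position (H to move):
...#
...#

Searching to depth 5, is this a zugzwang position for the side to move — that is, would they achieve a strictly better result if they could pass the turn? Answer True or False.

zugzwang(...#/...#, H) = False

p1 H@[...#/...#]: H00[##.#/...#]+1* H01[.###/...#]+1 H10[...#/##.#]+1 H11[...#/.###]+1
p2 V@[##.#/...#]: V02[####/..##]-1*
p3 H@[####/..##]: H10[####/####]+1*
p4 V@[####/####] terminal -1; root [...#/...#] d5
suppose H passes — search the same position with V to move:
pass> p1 V@[...#/...#]: V00[#..#/#..#]-1 V01[.#.#/.#.#]+1* V02[..##/..##]-1
pass> p2 H@[.#.#/.#.#] terminal -1; root [...#/...#] d5
for H: play +1, pass -1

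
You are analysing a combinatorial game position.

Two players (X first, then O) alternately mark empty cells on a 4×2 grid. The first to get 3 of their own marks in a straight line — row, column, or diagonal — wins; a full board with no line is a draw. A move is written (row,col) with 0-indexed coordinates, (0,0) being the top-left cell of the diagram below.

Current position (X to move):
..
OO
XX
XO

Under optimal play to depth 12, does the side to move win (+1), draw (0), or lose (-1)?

[../OO/XX/XO] X move#1: (0,0):+0/X./OO/XX/XO*, (0,1):+0/.X/OO/XX/XO
[X./OO/XX/XO] O move#2: (0,1):+0/XO/OO/XX/XO*
[XO/OO/XX/XO] end (terminal +0, X#3); searched ../OO/XX/XO to 12

value(../OO/XX/XO, X) = 0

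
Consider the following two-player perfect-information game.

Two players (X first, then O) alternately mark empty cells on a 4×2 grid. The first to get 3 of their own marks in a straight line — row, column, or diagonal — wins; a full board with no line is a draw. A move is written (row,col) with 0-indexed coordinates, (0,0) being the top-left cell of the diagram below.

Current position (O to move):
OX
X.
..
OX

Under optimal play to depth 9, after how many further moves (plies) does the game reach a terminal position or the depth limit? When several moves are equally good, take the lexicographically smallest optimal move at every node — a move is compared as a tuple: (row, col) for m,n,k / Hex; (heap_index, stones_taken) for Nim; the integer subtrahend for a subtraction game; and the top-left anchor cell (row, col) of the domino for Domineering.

p1 O@[OX/X./../OX]: (1,1)[OX/XO/../OX]+0* (2,0)[OX/X./O./OX]+0 (2,1)[OX/X./.O/OX]+0
p2 X@[OX/XO/../OX]: (2,0)[OX/XO/X./OX]+0* (2,1)[OX/XO/.X/OX]+0
p3 O@[OX/XO/X./OX]: (2,1)[OX/XO/XO/OX]+0*
p4 X@[OX/XO/XO/OX] terminal +0; root [OX/X./../OX] d9

PV length from [OX/X./../OX]: 3 plies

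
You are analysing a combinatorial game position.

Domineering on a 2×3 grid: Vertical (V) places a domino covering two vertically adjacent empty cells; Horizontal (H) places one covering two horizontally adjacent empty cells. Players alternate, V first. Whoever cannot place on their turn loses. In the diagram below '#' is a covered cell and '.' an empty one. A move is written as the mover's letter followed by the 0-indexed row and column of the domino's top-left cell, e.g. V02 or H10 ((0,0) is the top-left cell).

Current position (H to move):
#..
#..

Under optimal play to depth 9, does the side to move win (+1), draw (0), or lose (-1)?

value(#../#.., H) = +1

p1 H@[#../#..]: H01[###/#..]+1* H11[#../###]+1
p2 V@[###/#..] terminal -1; root [#../#..] d9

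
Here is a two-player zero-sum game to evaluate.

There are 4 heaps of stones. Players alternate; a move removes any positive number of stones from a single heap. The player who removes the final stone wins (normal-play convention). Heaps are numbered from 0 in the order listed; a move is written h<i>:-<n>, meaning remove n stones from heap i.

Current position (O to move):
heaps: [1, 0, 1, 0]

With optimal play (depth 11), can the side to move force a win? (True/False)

O winning at [(1,0,1,0)]: False

ply 1, O at (1,0,1,0) | h0:-1=-1→(0,0,1,0)*; h2:-1=-1→(1,0,0,0)
ply 2, X at (0,0,1,0) | h2:-1=+1→(0,0,0,0)*
ply 3: (0,0,0,0) is terminal -1 (O); from (1,0,1,0) depth 11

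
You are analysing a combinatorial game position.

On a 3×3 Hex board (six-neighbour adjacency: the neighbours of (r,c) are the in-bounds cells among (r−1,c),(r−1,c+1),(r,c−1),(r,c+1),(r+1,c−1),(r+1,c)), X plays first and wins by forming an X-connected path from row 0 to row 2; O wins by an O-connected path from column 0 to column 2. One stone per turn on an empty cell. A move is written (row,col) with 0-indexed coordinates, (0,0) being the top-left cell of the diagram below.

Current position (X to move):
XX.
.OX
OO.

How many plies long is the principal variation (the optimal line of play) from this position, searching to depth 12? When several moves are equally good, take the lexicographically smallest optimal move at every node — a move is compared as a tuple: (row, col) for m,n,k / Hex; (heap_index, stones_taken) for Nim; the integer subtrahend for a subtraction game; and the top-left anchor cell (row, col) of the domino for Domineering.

PV length from [XX./.OX/OO.]: 2 plies

[XX./.OX/OO.] X move#1: (0,2):-1/XXX/.OX/OO.*, (1,0):-1/XX./XOX/OO., (2,2):-1/XX./.OX/OOX
[XXX/.OX/OO.] O move#2: (1,0):-1/XXX/OOX/OO., (2,2):+1/XXX/.OX/OOO*
[XXX/.OX/OOO] end (terminal -1, X#3); searched XX./.OX/OO. to 12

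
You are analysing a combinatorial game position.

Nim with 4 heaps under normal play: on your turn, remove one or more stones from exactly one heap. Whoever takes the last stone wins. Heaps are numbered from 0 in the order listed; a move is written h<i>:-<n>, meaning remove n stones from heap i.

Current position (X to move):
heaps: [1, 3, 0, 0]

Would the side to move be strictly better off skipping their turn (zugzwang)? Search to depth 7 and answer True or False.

[(1,3,0,0)] X move#1: h0:-1:-1/(0,3,0,0), h1:-1:-1/(1,2,0,0), h1:-2:+1/(1,1,0,0)*, h1:-3:-1/(1,0,0,0)
[(1,1,0,0)] O move#2: h0:-1:-1/(0,1,0,0)*, h1:-1:-1/(1,0,0,0)
[(0,1,0,0)] X move#3: h1:-1:+1/(0,0,0,0)*
[(0,0,0,0)] end (terminal -1, O#4); searched (1,3,0,0) to 7
suppose X passes — search the same position with O to move:
pass> [(1,3,0,0)] O move#1: h0:-1:-1/(0,3,0,0), h1:-1:-1/(1,2,0,0), h1:-2:+1/(1,1,0,0)*, h1:-3:-1/(1,0,0,0)
pass> [(1,1,0,0)] X move#2: h0:-1:-1/(0,1,0,0)*, h1:-1:-1/(1,0,0,0)
pass> [(0,1,0,0)] O move#3: h1:-1:+1/(0,0,0,0)*
pass> [(0,0,0,0)] end (terminal -1, X#4); searched (1,3,0,0) to 7
for X: play +1, pass -1

zugzwang((1,3,0,0), X) = False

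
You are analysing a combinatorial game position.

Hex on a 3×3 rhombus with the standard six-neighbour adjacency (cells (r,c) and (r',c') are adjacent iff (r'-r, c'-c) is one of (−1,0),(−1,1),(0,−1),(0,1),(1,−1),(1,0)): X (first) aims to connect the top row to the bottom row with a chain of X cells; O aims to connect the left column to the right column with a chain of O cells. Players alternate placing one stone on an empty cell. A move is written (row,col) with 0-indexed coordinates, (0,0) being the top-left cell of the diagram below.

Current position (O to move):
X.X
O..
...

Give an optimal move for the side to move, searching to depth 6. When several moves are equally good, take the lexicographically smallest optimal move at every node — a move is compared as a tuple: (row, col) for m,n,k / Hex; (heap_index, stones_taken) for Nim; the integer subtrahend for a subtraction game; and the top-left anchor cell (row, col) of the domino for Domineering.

O's best at [X.X/O../...]: (2,1)

[X.X/O../...] O move#1: (0,1):-1/XOX/O../..., (1,1):-1/X.X/OO./..., (1,2):-1/X.X/O.O/..., (2,0):-1/X.X/O../O.., (2,1):+1/X.X/O../.O.*, (2,2):-1/X.X/O../..O
[X.X/O../.O.] X move#2: (0,1):-1/XXX/O../.O.*, (1,1):-1/X.X/OX./.O., (1,2):-1/X.X/O.X/.O., (2,0):-1/X.X/O../XO., (2,2):-1/X.X/O../.OX
[XXX/O../.O.] O move#3: (1,1):+1/XXX/OO./.O.*, (1,2):+1/XXX/O.O/.O., (2,0):+1/XXX/O../OO., (2,2):+1/XXX/O../.OO
[XXX/OO./.O.] X move#4: (1,2):-1/XXX/OOX/.O.*, (2,0):-1/XXX/OO./XO., (2,2):-1/XXX/OO./.OX
[XXX/OOX/.O.] O move#5: (2,0):-1/XXX/OOX/OO., (2,2):+1/XXX/OOX/.OO*
[XXX/OOX/.OO] end (terminal -1, X#6); searched X.X/O../... to 6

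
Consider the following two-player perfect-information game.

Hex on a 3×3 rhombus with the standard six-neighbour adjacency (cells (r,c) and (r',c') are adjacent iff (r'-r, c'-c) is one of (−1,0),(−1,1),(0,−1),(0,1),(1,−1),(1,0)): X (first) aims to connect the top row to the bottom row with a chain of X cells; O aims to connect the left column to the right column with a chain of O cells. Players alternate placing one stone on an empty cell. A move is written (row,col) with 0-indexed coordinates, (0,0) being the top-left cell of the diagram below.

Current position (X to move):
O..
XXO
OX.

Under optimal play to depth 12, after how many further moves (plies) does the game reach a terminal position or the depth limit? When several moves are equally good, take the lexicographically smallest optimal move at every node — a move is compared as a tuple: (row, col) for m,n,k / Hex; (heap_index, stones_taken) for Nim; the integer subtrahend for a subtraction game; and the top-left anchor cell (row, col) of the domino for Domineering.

PV length from [O../XXO/OX.]: 1 ply

ply 1, X at O../XXO/OX. | (0,1)=+1→OX./XXO/OX.*; (0,2)=+1→O.X/XXO/OX.; (2,2)=+1→O../XXO/OXX
ply 2: OX./XXO/OX. is terminal -1 (O); from O../XXO/OX. depth 12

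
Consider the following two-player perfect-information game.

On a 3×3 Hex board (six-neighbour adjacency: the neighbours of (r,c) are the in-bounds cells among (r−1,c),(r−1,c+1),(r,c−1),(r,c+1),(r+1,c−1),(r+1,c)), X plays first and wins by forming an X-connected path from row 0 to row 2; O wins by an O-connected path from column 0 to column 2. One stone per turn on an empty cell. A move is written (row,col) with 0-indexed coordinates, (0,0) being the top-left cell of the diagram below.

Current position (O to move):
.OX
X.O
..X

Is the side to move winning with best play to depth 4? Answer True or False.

O winning at [.OX/X.O/..X]: True

ply 1, O at .OX/X.O/..X | (0,0)=-1→OOX/X.O/..X; (1,1)=+1→.OX/XOO/..X*; (2,0)=+1→.OX/X.O/O.X; (2,1)=-1→.OX/X.O/.OX
ply 2, X at .OX/XOO/..X | (0,0)=-1→XOX/XOO/..X*; (2,0)=-1→.OX/XOO/X.X; (2,1)=-1→.OX/XOO/.XX
ply 3, O at XOX/XOO/..X | (2,0)=+1→XOX/XOO/O.X*; (2,1)=-1→XOX/XOO/.OX
ply 4: XOX/XOO/O.X is terminal -1 (X); from .OX/X.O/..X depth 4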